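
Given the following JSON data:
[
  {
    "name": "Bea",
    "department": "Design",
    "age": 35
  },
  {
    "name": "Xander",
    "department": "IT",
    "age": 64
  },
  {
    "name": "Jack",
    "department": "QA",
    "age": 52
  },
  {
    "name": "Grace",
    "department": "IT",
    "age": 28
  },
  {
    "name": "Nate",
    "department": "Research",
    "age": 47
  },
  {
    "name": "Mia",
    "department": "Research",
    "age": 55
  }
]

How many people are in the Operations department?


Scanning records for department = Operations
  No matches found
Count: 0

ANSWER: 0


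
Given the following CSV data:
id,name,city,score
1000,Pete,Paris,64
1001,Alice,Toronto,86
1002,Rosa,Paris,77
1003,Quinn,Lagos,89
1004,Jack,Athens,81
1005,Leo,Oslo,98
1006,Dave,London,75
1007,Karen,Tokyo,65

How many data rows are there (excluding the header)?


Counting rows (excluding header):
Header: id,name,city,score
Data rows: 8

ANSWER: 8


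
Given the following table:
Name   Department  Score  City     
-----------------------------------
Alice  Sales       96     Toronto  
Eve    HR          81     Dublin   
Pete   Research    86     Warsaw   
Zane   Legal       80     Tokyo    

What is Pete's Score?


Row 3: Pete
Score = 86

ANSWER: 86


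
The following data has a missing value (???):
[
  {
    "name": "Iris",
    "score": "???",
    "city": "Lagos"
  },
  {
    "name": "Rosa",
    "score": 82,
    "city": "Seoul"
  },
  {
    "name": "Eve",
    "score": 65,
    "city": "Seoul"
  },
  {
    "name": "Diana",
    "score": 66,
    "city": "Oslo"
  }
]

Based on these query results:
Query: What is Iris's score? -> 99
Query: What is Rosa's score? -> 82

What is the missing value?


The missing value is Iris's score
From query: Iris's score = 99

ANSWER: 99


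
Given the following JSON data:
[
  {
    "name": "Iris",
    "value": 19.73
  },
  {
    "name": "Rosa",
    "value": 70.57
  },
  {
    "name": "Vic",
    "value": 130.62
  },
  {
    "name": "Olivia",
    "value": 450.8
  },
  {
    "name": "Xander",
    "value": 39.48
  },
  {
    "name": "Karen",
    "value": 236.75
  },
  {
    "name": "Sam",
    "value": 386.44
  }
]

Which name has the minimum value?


Comparing values:
  Iris: 19.73
  Rosa: 70.57
  Vic: 130.62
  Olivia: 450.8
  Xander: 39.48
  Karen: 236.75
  Sam: 386.44
Minimum: Iris (19.73)

ANSWER: Iris


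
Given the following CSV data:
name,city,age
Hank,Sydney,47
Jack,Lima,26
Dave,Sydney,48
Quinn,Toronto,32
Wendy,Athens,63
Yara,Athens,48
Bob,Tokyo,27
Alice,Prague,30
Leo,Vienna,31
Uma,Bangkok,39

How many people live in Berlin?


Scanning city column for 'Berlin':
Total matches: 0

ANSWER: 0


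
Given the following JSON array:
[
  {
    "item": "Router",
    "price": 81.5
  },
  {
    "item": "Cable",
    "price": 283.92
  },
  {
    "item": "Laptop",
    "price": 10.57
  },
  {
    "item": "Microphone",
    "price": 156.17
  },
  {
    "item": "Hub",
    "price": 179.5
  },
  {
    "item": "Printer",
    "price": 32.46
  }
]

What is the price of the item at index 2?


Array index 2 -> Laptop
price = 10.57

ANSWER: 10.57


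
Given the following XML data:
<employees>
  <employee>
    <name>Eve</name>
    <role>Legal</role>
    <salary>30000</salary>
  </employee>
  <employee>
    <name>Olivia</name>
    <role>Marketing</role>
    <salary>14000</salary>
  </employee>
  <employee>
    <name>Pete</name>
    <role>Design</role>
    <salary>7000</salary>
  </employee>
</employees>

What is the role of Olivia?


Searching for <employee> with <name>Olivia</name>
Found at position 2
<role>Marketing</role>

ANSWER: Marketing


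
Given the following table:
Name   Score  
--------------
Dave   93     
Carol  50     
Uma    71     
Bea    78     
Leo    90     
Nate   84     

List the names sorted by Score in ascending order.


Sorting by Score (ascending):
  Carol: 50
  Uma: 71
  Bea: 78
  Nate: 84
  Leo: 90
  Dave: 93


ANSWER: Carol, Uma, Bea, Nate, Leo, Dave


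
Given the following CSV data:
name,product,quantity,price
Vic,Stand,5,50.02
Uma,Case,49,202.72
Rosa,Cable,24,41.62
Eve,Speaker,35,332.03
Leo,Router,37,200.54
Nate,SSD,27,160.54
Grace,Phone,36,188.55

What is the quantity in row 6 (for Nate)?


Row 6: Nate
Column 'quantity' = 27

ANSWER: 27


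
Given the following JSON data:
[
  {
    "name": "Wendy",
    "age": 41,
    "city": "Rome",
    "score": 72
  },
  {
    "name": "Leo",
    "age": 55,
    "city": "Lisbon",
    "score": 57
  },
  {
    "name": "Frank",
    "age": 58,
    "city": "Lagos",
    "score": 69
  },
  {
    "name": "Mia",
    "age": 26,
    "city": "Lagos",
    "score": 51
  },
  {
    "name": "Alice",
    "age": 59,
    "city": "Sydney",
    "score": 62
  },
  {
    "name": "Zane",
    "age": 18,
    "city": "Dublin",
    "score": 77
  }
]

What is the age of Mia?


Looking up record where name = Mia
Record index: 3
Field 'age' = 26

ANSWER: 26


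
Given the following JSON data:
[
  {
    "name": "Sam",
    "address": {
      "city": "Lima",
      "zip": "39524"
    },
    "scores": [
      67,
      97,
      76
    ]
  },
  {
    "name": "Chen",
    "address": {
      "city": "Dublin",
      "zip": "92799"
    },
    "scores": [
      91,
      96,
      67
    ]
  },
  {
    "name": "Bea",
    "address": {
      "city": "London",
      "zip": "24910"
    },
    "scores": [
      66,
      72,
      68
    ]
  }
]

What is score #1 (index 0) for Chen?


Path: records[1].scores[0]
Value: 91

ANSWER: 91


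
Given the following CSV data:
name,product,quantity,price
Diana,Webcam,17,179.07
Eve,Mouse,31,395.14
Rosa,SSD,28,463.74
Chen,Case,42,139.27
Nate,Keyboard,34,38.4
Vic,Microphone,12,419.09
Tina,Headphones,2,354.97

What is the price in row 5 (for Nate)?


Row 5: Nate
Column 'price' = 38.4

ANSWER: 38.4


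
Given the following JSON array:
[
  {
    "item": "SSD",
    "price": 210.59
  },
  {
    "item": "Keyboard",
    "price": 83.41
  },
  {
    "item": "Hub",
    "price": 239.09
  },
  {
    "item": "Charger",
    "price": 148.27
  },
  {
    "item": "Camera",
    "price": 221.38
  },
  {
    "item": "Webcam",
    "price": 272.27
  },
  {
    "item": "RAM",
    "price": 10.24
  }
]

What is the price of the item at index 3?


Array index 3 -> Charger
price = 148.27

ANSWER: 148.27


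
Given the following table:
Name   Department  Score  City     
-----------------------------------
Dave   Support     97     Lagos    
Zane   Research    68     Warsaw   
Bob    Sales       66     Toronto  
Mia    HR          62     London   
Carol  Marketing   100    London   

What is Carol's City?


Row 5: Carol
City = London

ANSWER: London


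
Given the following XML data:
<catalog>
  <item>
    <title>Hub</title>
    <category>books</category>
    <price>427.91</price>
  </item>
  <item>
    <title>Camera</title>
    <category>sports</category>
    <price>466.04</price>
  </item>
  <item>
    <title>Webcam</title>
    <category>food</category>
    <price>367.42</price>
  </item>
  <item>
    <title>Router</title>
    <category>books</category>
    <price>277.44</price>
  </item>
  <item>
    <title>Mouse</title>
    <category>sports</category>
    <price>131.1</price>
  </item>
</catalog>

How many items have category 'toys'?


Scanning <item> elements for <category>toys</category>:
Count: 0

ANSWER: 0


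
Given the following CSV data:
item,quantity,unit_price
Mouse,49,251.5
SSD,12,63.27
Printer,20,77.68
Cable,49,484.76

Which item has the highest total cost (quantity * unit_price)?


Computing row totals:
  Mouse: 12323.5
  SSD: 759.24
  Printer: 1553.6
  Cable: 23753.24
Maximum: Cable (23753.24)

ANSWER: Cable


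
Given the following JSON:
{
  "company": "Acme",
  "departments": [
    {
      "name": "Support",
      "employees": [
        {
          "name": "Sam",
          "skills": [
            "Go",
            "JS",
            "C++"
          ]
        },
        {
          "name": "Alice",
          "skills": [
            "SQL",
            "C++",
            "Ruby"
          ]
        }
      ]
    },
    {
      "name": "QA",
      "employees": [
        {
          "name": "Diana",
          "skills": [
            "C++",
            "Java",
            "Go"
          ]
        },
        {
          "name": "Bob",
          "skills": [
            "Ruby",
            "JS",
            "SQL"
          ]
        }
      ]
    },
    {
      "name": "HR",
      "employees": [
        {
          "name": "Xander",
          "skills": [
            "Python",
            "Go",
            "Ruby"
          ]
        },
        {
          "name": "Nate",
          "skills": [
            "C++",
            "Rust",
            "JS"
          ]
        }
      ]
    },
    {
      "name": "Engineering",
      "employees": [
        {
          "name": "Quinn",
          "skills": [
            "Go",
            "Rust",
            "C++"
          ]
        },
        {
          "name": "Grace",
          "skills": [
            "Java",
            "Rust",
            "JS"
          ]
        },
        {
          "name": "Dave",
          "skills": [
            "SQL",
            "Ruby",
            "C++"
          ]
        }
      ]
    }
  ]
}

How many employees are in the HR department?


Path: departments[2].employees
Count: 2

ANSWER: 2


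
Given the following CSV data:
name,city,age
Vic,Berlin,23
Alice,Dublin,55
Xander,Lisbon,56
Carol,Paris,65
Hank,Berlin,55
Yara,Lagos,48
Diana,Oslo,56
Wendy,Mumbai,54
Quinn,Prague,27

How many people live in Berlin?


Scanning city column for 'Berlin':
  Row 1: Vic -> MATCH
  Row 5: Hank -> MATCH
Total matches: 2

ANSWER: 2


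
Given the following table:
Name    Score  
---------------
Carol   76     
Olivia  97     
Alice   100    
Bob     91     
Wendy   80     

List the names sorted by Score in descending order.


Sorting by Score (descending):
  Alice: 100
  Olivia: 97
  Bob: 91
  Wendy: 80
  Carol: 76


ANSWER: Alice, Olivia, Bob, Wendy, Carol


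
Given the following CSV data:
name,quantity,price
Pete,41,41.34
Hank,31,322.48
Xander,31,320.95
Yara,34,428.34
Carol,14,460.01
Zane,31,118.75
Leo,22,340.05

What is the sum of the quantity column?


Values in 'quantity' column:
  Row 1: 41
  Row 2: 31
  Row 3: 31
  Row 4: 34
  Row 5: 14
  Row 6: 31
  Row 7: 22
Sum = 41 + 31 + 31 + 34 + 14 + 31 + 22 = 204

ANSWER: 204


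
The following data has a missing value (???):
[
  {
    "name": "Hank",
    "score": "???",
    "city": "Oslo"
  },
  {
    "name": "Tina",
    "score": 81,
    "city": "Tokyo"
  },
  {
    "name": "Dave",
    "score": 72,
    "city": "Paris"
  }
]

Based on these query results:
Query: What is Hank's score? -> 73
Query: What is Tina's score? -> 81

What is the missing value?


The missing value is Hank's score
From query: Hank's score = 73

ANSWER: 73


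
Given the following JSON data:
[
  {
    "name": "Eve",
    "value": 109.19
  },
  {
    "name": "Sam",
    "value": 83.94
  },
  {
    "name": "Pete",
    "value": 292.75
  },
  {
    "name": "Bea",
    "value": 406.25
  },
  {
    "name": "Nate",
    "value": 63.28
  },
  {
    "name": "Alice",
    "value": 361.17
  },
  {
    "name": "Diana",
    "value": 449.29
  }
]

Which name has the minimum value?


Comparing values:
  Eve: 109.19
  Sam: 83.94
  Pete: 292.75
  Bea: 406.25
  Nate: 63.28
  Alice: 361.17
  Diana: 449.29
Minimum: Nate (63.28)

ANSWER: Nate


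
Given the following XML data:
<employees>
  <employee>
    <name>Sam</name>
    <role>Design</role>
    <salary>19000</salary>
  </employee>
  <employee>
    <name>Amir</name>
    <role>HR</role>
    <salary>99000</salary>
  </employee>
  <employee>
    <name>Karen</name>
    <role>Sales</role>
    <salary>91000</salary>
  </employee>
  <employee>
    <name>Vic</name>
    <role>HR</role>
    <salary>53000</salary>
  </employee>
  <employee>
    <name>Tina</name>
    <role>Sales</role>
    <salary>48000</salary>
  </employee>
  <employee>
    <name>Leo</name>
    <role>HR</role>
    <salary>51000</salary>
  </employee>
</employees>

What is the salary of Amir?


Searching for <employee> with <name>Amir</name>
Found at position 2
<salary>99000</salary>

ANSWER: 99000


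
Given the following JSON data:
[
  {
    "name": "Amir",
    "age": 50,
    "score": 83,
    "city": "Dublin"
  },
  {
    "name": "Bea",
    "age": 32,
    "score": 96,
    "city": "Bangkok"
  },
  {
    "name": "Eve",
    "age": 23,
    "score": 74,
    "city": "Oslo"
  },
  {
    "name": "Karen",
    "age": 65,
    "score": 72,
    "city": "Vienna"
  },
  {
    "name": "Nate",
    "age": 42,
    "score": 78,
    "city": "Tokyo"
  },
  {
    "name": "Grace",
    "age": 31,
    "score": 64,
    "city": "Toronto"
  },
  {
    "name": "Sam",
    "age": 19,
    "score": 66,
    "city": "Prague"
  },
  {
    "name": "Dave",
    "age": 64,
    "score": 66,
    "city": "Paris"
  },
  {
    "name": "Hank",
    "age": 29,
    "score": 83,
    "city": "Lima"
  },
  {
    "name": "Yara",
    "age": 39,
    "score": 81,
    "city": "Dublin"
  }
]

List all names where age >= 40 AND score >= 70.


Checking both conditions:
  Amir (age=50, score=83) -> YES
  Bea (age=32, score=96) -> no
  Eve (age=23, score=74) -> no
  Karen (age=65, score=72) -> YES
  Nate (age=42, score=78) -> YES
  Grace (age=31, score=64) -> no
  Sam (age=19, score=66) -> no
  Dave (age=64, score=66) -> no
  Hank (age=29, score=83) -> no
  Yara (age=39, score=81) -> no


ANSWER: Amir, Karen, Nate


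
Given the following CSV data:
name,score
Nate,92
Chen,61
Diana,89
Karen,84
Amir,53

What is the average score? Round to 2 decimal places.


Scores: 92, 61, 89, 84, 53
Sum = 379
Count = 5
Average = 379 / 5 = 75.80

ANSWER: 75.80


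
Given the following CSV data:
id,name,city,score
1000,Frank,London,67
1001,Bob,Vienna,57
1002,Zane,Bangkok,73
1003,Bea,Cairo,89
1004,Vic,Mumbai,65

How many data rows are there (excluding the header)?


Counting rows (excluding header):
Header: id,name,city,score
Data rows: 5

ANSWER: 5


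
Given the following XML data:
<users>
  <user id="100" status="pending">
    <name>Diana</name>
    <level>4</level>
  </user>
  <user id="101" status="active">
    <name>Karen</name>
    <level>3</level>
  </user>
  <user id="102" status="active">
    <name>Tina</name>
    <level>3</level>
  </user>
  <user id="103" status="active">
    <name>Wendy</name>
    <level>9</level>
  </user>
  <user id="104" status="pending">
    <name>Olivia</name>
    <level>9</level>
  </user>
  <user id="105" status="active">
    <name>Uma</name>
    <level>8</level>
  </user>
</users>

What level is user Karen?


Finding user: Karen
<level>3</level>

ANSWER: 3


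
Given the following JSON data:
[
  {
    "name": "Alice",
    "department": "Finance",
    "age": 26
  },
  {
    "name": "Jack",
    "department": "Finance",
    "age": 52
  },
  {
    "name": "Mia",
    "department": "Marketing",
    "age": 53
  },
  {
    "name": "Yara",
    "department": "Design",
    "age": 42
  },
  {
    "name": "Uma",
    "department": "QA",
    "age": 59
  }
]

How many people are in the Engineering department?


Scanning records for department = Engineering
  No matches found
Count: 0

ANSWER: 0


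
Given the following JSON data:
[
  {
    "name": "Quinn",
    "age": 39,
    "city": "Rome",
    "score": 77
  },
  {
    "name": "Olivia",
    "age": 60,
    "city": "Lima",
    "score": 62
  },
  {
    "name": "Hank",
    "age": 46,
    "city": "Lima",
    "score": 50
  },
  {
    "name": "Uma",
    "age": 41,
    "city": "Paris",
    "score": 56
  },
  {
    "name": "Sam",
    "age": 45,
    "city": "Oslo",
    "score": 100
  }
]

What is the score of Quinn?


Looking up record where name = Quinn
Record index: 0
Field 'score' = 77

ANSWER: 77


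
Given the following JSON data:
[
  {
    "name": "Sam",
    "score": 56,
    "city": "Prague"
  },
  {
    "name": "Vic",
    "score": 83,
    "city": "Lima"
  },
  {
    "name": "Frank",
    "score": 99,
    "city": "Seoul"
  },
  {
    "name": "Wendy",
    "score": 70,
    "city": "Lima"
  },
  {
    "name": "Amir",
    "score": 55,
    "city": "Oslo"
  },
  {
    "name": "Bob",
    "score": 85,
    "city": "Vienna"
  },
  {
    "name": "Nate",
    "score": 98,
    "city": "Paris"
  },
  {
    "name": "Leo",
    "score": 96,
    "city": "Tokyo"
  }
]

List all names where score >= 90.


Filtering records where score >= 90:
  Sam (score=56) -> no
  Vic (score=83) -> no
  Frank (score=99) -> YES
  Wendy (score=70) -> no
  Amir (score=55) -> no
  Bob (score=85) -> no
  Nate (score=98) -> YES
  Leo (score=96) -> YES


ANSWER: Frank, Nate, Leo


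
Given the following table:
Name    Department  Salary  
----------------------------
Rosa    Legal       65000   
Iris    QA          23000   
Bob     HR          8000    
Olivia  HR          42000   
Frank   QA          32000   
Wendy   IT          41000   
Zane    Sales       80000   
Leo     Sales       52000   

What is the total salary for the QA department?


QA department members:
  Iris: 23000
  Frank: 32000
Total = 23000 + 32000 = 55000

ANSWER: 55000


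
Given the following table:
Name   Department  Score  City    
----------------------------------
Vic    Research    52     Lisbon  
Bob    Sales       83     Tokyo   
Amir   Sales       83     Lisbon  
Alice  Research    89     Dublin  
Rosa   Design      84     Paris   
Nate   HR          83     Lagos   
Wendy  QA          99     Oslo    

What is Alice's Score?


Row 4: Alice
Score = 89

ANSWER: 89


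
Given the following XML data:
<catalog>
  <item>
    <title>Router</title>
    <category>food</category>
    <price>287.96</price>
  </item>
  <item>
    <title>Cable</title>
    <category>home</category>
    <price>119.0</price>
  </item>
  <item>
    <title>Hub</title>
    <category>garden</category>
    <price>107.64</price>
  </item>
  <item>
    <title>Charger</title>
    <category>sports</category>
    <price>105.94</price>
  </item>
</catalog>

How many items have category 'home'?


Scanning <item> elements for <category>home</category>:
  Item 2: Cable -> MATCH
Count: 1

ANSWER: 1


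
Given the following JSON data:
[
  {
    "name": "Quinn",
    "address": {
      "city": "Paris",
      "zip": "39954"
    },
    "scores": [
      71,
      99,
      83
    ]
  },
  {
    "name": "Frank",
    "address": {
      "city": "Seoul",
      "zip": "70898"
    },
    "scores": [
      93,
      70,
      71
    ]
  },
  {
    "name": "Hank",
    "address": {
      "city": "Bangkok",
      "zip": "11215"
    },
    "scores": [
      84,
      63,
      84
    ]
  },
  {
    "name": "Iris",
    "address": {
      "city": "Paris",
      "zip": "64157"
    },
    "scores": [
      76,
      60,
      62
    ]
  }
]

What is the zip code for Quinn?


Path: records[0].address.zip
Value: 39954

ANSWER: 39954


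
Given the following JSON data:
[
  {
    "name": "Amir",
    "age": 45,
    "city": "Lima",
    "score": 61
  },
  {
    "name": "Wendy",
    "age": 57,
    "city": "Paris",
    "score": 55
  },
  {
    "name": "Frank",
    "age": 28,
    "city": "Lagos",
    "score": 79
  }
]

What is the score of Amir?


Looking up record where name = Amir
Record index: 0
Field 'score' = 61

ANSWER: 61


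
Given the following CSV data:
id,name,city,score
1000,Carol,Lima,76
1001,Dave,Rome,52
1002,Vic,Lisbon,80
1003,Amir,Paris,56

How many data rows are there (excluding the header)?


Counting rows (excluding header):
Header: id,name,city,score
Data rows: 4

ANSWER: 4


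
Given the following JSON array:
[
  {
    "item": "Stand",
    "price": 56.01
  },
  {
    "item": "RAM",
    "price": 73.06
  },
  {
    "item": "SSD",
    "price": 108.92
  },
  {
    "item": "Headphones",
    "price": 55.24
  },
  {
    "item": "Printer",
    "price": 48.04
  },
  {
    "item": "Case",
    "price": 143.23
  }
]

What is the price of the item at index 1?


Array index 1 -> RAM
price = 73.06

ANSWER: 73.06


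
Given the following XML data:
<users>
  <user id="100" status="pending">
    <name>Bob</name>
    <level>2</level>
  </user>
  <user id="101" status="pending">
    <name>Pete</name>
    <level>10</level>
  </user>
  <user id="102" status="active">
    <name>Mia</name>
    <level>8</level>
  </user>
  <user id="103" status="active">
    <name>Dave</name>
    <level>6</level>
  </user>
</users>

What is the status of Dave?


Finding user with name = Dave
user id="103" status="active"

ANSWER: active


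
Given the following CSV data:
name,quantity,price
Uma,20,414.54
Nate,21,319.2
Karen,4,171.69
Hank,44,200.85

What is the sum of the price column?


Values in 'price' column:
  Row 1: 414.54
  Row 2: 319.2
  Row 3: 171.69
  Row 4: 200.85
Sum = 414.54 + 319.2 + 171.69 + 200.85 = 1106.28

ANSWER: 1106.28


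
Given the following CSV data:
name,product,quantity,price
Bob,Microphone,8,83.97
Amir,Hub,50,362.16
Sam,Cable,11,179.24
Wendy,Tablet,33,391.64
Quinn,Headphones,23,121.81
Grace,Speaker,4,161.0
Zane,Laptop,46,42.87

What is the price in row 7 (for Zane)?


Row 7: Zane
Column 'price' = 42.87

ANSWER: 42.87


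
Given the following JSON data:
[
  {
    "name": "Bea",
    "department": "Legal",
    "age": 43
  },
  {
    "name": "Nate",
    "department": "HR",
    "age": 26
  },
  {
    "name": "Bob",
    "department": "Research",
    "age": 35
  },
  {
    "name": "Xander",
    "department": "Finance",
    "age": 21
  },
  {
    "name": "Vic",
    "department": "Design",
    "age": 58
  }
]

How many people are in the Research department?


Scanning records for department = Research
  Record 2: Bob
Count: 1

ANSWER: 1


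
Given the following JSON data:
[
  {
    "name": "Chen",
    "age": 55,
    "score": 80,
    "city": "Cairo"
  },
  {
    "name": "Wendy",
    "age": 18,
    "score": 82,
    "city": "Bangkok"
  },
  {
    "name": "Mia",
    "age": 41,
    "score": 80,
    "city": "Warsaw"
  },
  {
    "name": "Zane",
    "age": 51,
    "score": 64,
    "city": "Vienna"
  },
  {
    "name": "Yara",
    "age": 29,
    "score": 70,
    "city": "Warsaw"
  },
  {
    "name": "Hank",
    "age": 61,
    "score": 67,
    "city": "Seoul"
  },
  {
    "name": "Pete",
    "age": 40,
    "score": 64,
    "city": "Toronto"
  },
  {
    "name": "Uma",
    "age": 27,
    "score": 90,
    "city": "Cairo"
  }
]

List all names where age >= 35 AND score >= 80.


Checking both conditions:
  Chen (age=55, score=80) -> YES
  Wendy (age=18, score=82) -> no
  Mia (age=41, score=80) -> YES
  Zane (age=51, score=64) -> no
  Yara (age=29, score=70) -> no
  Hank (age=61, score=67) -> no
  Pete (age=40, score=64) -> no
  Uma (age=27, score=90) -> no


ANSWER: Chen, Mia


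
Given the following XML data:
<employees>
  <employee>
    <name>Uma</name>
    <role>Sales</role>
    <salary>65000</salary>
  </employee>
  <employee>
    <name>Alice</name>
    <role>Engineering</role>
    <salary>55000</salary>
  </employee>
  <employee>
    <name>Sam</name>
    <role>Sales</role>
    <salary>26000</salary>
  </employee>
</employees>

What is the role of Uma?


Searching for <employee> with <name>Uma</name>
Found at position 1
<role>Sales</role>

ANSWER: Sales


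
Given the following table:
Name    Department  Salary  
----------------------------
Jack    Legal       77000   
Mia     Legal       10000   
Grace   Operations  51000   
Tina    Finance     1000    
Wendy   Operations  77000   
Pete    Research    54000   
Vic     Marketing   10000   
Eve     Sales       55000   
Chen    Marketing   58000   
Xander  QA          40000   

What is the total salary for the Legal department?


Legal department members:
  Jack: 77000
  Mia: 10000
Total = 77000 + 10000 = 87000

ANSWER: 87000


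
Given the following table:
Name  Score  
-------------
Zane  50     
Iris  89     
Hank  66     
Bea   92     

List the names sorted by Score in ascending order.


Sorting by Score (ascending):
  Zane: 50
  Hank: 66
  Iris: 89
  Bea: 92


ANSWER: Zane, Hank, Iris, Bea


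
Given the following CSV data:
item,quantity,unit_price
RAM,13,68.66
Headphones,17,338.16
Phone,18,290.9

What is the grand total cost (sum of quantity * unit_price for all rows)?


Computing row totals:
  RAM: 13 * 68.66 = 892.58
  Headphones: 17 * 338.16 = 5748.72
  Phone: 18 * 290.9 = 5236.2
Grand total = 892.58 + 5748.72 + 5236.2 = 11877.5

ANSWER: 11877.5


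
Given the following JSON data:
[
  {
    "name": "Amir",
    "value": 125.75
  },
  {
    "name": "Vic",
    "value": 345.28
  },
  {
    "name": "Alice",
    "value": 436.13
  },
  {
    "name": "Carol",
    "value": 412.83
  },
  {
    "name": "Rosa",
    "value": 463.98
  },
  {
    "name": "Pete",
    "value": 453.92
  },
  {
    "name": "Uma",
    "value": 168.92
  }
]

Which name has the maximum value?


Comparing values:
  Amir: 125.75
  Vic: 345.28
  Alice: 436.13
  Carol: 412.83
  Rosa: 463.98
  Pete: 453.92
  Uma: 168.92
Maximum: Rosa (463.98)

ANSWER: Rosa


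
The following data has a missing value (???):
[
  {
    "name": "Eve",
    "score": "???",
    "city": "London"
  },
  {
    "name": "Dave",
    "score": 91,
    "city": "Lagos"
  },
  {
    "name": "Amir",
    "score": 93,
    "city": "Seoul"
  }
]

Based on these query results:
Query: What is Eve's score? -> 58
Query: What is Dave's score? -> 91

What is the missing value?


The missing value is Eve's score
From query: Eve's score = 58

ANSWER: 58


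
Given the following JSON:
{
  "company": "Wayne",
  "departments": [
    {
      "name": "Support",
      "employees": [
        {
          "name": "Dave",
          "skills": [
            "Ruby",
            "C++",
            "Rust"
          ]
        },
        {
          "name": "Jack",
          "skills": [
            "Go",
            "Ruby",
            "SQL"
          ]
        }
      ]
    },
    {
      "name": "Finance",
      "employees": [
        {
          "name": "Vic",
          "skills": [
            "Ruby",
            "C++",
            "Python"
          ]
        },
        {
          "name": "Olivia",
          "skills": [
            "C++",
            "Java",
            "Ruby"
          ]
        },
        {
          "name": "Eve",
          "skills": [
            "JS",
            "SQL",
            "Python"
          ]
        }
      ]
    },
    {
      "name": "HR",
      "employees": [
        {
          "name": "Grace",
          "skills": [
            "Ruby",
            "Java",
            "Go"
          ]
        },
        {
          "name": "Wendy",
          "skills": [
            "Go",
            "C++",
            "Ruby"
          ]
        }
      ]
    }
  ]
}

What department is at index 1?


Path: departments[1].name
Value: Finance

ANSWER: Finance


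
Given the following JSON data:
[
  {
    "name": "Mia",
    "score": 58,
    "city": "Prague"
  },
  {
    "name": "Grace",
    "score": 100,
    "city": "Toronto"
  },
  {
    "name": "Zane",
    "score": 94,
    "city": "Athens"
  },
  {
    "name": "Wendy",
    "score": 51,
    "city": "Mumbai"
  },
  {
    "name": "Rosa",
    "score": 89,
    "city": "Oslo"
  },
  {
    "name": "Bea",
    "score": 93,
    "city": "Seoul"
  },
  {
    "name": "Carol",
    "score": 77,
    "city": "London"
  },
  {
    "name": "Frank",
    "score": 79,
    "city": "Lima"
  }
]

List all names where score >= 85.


Filtering records where score >= 85:
  Mia (score=58) -> no
  Grace (score=100) -> YES
  Zane (score=94) -> YES
  Wendy (score=51) -> no
  Rosa (score=89) -> YES
  Bea (score=93) -> YES
  Carol (score=77) -> no
  Frank (score=79) -> no


ANSWER: Grace, Zane, Rosa, Bea


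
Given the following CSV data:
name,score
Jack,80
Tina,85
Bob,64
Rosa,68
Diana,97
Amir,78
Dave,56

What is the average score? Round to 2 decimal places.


Scores: 80, 85, 64, 68, 97, 78, 56
Sum = 528
Count = 7
Average = 528 / 7 = 75.43

ANSWER: 75.43


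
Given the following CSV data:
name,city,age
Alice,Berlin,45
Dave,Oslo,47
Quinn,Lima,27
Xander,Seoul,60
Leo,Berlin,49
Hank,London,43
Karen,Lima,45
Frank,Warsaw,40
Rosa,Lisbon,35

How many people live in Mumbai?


Scanning city column for 'Mumbai':
Total matches: 0

ANSWER: 0


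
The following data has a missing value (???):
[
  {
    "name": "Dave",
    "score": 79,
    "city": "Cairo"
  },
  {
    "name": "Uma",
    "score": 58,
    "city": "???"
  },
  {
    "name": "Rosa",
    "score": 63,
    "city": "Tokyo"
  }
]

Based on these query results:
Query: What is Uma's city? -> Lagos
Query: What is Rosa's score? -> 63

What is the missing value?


The missing value is Uma's city
From query: Uma's city = Lagos

ANSWER: Lagos


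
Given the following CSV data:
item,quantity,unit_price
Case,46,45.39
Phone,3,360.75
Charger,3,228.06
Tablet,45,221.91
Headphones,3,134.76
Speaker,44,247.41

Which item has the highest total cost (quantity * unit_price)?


Computing row totals:
  Case: 2087.94
  Phone: 1082.25
  Charger: 684.18
  Tablet: 9985.95
  Headphones: 404.28
  Speaker: 10886.04
Maximum: Speaker (10886.04)

ANSWER: Speaker


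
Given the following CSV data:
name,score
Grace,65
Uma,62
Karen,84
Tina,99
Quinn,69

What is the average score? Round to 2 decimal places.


Scores: 65, 62, 84, 99, 69
Sum = 379
Count = 5
Average = 379 / 5 = 75.80

ANSWER: 75.80


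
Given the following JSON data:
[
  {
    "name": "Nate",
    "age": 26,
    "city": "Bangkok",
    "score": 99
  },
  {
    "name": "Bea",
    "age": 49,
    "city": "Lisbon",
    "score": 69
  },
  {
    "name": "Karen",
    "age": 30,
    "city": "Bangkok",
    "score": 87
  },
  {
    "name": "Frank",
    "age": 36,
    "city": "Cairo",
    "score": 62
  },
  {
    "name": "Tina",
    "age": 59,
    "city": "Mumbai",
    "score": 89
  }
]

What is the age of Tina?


Looking up record where name = Tina
Record index: 4
Field 'age' = 59

ANSWER: 59


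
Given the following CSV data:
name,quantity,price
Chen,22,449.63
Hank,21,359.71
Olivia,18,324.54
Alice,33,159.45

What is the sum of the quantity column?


Values in 'quantity' column:
  Row 1: 22
  Row 2: 21
  Row 3: 18
  Row 4: 33
Sum = 22 + 21 + 18 + 33 = 94

ANSWER: 94


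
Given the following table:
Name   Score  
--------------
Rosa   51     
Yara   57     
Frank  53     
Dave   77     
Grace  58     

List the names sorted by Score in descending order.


Sorting by Score (descending):
  Dave: 77
  Grace: 58
  Yara: 57
  Frank: 53
  Rosa: 51


ANSWER: Dave, Grace, Yara, Frank, Rosa


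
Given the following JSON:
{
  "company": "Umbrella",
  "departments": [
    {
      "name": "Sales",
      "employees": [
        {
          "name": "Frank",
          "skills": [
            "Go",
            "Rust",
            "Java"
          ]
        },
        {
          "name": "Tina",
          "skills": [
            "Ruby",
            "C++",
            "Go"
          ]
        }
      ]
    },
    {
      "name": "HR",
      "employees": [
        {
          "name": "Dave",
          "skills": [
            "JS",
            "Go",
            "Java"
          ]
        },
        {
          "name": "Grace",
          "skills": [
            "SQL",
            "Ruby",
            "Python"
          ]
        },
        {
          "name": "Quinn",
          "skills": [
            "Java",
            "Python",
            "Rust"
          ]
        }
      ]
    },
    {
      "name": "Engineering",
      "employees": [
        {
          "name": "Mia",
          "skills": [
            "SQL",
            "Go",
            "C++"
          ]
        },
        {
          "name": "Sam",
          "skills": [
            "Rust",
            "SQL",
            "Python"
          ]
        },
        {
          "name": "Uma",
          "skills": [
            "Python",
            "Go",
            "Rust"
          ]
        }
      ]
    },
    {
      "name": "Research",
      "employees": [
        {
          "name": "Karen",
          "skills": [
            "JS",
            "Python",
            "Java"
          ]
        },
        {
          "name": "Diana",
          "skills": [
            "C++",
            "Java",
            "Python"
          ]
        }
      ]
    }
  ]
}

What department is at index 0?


Path: departments[0].name
Value: Sales

ANSWER: Sales


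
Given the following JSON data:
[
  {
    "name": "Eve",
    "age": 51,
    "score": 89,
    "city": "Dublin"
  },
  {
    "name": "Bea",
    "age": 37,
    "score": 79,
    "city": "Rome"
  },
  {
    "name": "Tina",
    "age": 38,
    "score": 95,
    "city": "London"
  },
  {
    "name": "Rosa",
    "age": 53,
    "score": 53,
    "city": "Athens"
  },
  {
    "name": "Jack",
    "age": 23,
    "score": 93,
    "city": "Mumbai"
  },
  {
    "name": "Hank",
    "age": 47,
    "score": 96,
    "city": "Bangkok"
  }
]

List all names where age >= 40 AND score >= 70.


Checking both conditions:
  Eve (age=51, score=89) -> YES
  Bea (age=37, score=79) -> no
  Tina (age=38, score=95) -> no
  Rosa (age=53, score=53) -> no
  Jack (age=23, score=93) -> no
  Hank (age=47, score=96) -> YES


ANSWER: Eve, Hank


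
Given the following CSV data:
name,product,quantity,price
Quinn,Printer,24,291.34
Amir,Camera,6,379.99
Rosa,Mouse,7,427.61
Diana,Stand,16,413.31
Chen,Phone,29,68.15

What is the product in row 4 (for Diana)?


Row 4: Diana
Column 'product' = Stand

ANSWER: Stand


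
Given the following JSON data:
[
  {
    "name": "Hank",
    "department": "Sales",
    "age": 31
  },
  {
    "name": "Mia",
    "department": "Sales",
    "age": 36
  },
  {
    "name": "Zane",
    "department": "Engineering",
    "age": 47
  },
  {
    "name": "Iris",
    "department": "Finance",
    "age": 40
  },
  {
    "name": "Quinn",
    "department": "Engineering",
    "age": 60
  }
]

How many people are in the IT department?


Scanning records for department = IT
  No matches found
Count: 0

ANSWER: 0


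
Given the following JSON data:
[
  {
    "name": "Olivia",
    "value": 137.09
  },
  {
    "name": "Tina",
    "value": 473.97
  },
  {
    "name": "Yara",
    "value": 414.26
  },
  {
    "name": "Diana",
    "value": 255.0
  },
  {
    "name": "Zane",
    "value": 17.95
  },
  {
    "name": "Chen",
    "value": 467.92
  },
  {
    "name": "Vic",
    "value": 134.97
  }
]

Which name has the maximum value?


Comparing values:
  Olivia: 137.09
  Tina: 473.97
  Yara: 414.26
  Diana: 255.0
  Zane: 17.95
  Chen: 467.92
  Vic: 134.97
Maximum: Tina (473.97)

ANSWER: Tina


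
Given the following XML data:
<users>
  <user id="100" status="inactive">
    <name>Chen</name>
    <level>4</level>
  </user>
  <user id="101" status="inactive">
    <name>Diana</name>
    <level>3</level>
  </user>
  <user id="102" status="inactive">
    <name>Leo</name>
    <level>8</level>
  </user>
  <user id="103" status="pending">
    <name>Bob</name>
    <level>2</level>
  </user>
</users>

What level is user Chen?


Finding user: Chen
<level>4</level>

ANSWER: 4


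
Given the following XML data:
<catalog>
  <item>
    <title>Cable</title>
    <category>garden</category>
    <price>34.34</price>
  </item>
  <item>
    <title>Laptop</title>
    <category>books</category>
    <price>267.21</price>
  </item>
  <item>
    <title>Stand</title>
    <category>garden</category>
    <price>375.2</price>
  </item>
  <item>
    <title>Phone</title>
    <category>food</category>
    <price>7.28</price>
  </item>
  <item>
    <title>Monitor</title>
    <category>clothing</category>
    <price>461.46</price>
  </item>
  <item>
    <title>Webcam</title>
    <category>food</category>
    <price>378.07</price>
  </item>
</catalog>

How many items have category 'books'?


Scanning <item> elements for <category>books</category>:
  Item 2: Laptop -> MATCH
Count: 1

ANSWER: 1


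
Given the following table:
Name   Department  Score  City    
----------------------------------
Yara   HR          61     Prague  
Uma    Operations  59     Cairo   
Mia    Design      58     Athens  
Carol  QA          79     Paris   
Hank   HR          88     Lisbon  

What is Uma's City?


Row 2: Uma
City = Cairo

ANSWER: Cairo


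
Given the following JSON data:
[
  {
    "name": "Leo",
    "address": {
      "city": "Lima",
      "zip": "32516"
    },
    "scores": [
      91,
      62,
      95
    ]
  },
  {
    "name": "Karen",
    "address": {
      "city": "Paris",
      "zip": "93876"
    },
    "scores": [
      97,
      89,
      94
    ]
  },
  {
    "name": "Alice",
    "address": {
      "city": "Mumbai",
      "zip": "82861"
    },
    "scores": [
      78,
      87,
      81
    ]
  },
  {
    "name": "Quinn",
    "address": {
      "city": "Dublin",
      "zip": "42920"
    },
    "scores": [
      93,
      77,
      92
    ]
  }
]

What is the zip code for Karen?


Path: records[1].address.zip
Value: 93876

ANSWER: 93876


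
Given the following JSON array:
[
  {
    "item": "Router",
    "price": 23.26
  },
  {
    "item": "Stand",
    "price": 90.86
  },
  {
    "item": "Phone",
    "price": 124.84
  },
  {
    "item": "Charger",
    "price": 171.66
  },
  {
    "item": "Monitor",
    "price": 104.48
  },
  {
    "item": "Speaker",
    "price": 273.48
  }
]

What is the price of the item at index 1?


Array index 1 -> Stand
price = 90.86

ANSWER: 90.86


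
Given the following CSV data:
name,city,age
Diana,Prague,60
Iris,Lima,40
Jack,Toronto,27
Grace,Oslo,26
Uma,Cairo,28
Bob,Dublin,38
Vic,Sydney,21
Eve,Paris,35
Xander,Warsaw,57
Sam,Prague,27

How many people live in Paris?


Scanning city column for 'Paris':
  Row 8: Eve -> MATCH
Total matches: 1

ANSWER: 1


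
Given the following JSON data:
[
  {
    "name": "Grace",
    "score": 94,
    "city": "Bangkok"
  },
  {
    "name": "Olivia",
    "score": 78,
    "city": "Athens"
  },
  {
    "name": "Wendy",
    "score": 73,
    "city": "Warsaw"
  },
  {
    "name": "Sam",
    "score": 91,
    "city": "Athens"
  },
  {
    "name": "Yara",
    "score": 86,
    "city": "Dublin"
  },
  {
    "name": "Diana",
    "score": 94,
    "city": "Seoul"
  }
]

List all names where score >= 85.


Filtering records where score >= 85:
  Grace (score=94) -> YES
  Olivia (score=78) -> no
  Wendy (score=73) -> no
  Sam (score=91) -> YES
  Yara (score=86) -> YES
  Diana (score=94) -> YES


ANSWER: Grace, Sam, Yara, Diana


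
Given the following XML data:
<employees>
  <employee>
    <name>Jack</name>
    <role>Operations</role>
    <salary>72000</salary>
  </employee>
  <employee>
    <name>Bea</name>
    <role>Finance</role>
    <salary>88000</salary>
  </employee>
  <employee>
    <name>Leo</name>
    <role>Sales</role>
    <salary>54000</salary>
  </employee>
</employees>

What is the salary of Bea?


Searching for <employee> with <name>Bea</name>
Found at position 2
<salary>88000</salary>

ANSWER: 88000


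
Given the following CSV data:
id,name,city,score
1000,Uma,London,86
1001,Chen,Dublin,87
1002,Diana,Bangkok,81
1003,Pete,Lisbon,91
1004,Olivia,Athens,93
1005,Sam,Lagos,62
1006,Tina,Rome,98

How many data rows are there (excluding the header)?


Counting rows (excluding header):
Header: id,name,city,score
Data rows: 7

ANSWER: 7


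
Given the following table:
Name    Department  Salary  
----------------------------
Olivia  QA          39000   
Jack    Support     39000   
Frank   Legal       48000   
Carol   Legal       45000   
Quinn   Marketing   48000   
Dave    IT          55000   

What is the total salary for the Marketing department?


Marketing department members:
  Quinn: 48000
Total = 48000 = 48000

ANSWER: 48000


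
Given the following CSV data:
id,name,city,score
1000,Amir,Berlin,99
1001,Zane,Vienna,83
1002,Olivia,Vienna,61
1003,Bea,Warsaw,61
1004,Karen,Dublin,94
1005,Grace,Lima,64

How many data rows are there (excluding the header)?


Counting rows (excluding header):
Header: id,name,city,score
Data rows: 6

ANSWER: 6


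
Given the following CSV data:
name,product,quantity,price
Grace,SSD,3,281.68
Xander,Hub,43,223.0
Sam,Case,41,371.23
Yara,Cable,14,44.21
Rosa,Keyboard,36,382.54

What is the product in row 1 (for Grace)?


Row 1: Grace
Column 'product' = SSD

ANSWER: SSD


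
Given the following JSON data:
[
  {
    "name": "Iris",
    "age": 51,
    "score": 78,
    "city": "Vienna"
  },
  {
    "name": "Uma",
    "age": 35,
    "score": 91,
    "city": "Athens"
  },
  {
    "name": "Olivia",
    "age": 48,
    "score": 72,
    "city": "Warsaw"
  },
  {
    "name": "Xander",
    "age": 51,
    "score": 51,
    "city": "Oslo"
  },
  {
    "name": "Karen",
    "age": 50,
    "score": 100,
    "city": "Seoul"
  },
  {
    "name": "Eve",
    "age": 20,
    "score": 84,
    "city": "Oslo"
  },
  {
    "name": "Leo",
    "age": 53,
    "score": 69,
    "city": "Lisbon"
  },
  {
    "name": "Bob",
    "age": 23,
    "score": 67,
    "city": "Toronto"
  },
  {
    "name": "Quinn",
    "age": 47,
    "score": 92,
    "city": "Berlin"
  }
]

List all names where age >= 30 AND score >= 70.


Checking both conditions:
  Iris (age=51, score=78) -> YES
  Uma (age=35, score=91) -> YES
  Olivia (age=48, score=72) -> YES
  Xander (age=51, score=51) -> no
  Karen (age=50, score=100) -> YES
  Eve (age=20, score=84) -> no
  Leo (age=53, score=69) -> no
  Bob (age=23, score=67) -> no
  Quinn (age=47, score=92) -> YES


ANSWER: Iris, Uma, Olivia, Karen, Quinn
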